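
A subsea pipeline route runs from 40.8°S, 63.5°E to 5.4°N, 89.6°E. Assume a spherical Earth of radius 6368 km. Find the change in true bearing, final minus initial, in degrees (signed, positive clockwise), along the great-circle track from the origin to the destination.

-8.8°

At departure: θ₁ = atan2(sin Δλ cos φ₂, cos φ₁ sin φ₂ − sin φ₁ cos φ₂ cos Δλ) = 33.75°
At arrival: θ₂ = atan2(sin Δλ cos φ₁, −cos φ₂ sin φ₁ + sin φ₂ cos φ₁ cos Δλ) = 24.99°
Δθ = θ₂ − θ₁ = -8.8°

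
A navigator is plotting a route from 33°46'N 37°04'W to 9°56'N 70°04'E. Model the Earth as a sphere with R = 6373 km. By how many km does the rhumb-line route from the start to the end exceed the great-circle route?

Great circle: cos σ = sin φ₁ sin φ₂ + cos φ₁ cos φ₂ cos Δλ,  σ = 1.7167 rad → d_gc = 10940.3 km
Rhumb line: Δψ = -0.4525, q = Δφ/Δψ = 0.9193, d_rh = R√(Δφ²+q²Δλ²) = 11270.4 km
Excess = 11270.4 − 10940.3 = 330.1 ≈ 330 km

330 km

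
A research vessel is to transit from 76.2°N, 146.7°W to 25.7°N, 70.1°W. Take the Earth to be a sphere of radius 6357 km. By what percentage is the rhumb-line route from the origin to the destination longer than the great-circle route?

Great circle: σ = 1.0804 rad → d_gc = Rσ = 6868.3 km
Rhumb: Δφ = -0.8814, Δλ = +1.3369, Δψ = -1.6475, q = Δφ/Δψ = 0.5350 → d_rh = R√(Δφ²+q²Δλ²) = 7215.8 km
Excess = (7215.8 − 6868.3) / 6868.3 = 347.5 / 6868.3 = 5.06% ≈ 5.1%

5.1%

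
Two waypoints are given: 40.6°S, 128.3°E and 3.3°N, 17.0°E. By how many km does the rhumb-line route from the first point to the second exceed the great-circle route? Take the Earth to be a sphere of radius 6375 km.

Great circle: cos σ = sin φ₁ sin φ₂ + cos φ₁ cos φ₂ cos Δλ,  σ = 1.8889 rad → d_gc = 12042.0 km
Rhumb line: Δψ = +0.8343, q = Δφ/Δψ = 0.9184, d_rh = R√(Δφ²+q²Δλ²) = 12377.9 km
Excess = 12377.9 − 12042.0 = 335.9 ≈ 336 km

336 km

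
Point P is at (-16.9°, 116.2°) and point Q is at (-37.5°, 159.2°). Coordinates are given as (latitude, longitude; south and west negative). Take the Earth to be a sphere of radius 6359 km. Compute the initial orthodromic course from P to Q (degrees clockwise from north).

127.4°

N = sin Δλ·cos φ₂ = +0.5411;  D = cos φ₁ sin φ₂ − sin φ₁ cos φ₂ cos Δλ = -0.4138
initial course = atan2(N, D) = 127.41°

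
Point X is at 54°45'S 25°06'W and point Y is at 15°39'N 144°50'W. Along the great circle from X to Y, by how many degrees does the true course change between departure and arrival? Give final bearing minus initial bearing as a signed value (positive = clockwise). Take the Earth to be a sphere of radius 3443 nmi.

Initial bearing θ₁ = atan2(sin Δλ cos φ₂, cos φ₁ sin φ₂ − sin φ₁ cos φ₂ cos Δλ) = 254.35°
Final bearing θ₂ = (initial bearing from the destination back to the start) + 180° = 324.75°
Δθ = θ₂ − θ₁ = +70.4°

+70.4°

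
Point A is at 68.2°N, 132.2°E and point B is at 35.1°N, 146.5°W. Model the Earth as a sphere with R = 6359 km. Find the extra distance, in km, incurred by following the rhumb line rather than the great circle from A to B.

Great circle: cos σ = sin φ₁ sin φ₂ + cos φ₁ cos φ₂ cos Δλ,  σ = 0.9523 rad → d_gc = 6055.4 km
Rhumb line: Δψ = -0.9923, q = Δφ/Δψ = 0.5822, d_rh = R√(Δφ²+q²Δλ²) = 6410.1 km
Excess = 6410.1 − 6055.4 = 354.7 ≈ 355 km

355 km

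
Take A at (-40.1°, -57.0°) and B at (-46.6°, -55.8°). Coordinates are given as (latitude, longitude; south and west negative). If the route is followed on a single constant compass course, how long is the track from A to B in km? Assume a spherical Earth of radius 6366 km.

729 km

Rhumb course C = atan2(Δλ, Δψ) with Δψ = ln[tan(π/4+φ₂/2)/tan(π/4+φ₁/2)] = -0.1562, Δλ = +0.0209 → C = 172.37°
d = R·|Δφ| / |cos C| = 6366·0.11345 / 0.99114 = 729 km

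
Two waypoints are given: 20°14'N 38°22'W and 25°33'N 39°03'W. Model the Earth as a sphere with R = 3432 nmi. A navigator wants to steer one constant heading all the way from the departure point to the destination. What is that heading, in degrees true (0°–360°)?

Meridional parts: M(φ₁)=+0.3607, M(φ₂)=+0.4615 → ΔM = +0.1008;  Δλ = -0.0119 rad
tan C = Δλ / ΔM = -0.1183 → C = 353.25°

353.3°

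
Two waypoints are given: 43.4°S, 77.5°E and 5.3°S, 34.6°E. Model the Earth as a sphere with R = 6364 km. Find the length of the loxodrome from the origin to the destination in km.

5981 km

Δψ = ln[tan(π/4+φ₂/2)/tan(π/4+φ₁/2)] = +0.7498;  Δφ = +0.6650 rad,  Δλ = -0.7487 rad
q = Δφ/Δψ = 0.8869
d = R·√(Δφ² + q²Δλ²) = 6364·0.93976 = 5981 km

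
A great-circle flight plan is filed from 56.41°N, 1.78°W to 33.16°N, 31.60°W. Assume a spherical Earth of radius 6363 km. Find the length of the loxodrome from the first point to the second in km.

3459 km

Δψ = ln[tan(π/4+φ₂/2)/tan(π/4+φ₁/2)] = -0.5839;  Δφ = -0.4058 rad,  Δλ = -0.5205 rad
q = Δφ/Δψ = 0.6950
d = R·√(Δφ² + q²Δλ²) = 6363·0.54361 = 3459 km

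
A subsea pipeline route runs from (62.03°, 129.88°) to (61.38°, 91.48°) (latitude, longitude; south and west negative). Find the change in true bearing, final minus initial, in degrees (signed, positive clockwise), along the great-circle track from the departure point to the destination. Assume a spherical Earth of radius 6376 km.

-34.1°

Initial bearing θ₁ = atan2(sin Δλ cos φ₂, cos φ₁ sin φ₂ − sin φ₁ cos φ₂ cos Δλ) = 285.08°
Final bearing θ₂ = (initial bearing from the destination back to the start) + 180° = 250.98°
Δθ = θ₂ − θ₁ = -34.1°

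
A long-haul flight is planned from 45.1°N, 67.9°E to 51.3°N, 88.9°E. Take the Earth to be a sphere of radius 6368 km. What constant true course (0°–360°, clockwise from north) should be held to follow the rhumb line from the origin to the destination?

66.1°

Meridional parts: M(φ₁)=+0.8838, M(φ₂)=+1.0465 → ΔM = +0.1626;  Δλ = +0.3665 rad
tan C = Δλ / ΔM = +2.2537 → C = 66.07°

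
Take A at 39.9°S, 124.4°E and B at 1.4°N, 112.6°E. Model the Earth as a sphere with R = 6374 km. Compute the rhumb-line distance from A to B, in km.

Rhumb course C = atan2(Δλ, Δψ) with Δψ = ln[tan(π/4+φ₂/2)/tan(π/4+φ₁/2)] = +0.7851, Δλ = -0.2059 → C = 345.30°
d = R·|Δφ| / |cos C| = 6374·0.72082 / 0.96727 = 4750 km

4750 km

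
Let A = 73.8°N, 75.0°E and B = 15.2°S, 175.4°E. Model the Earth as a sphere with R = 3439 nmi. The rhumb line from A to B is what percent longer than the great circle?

5.5%

Great circle: σ = 1.8759 rad → d_gc = Rσ = 6451.2 nmi
Rhumb: Δφ = -1.5533, Δλ = +1.7523, Δψ = -2.2181, q = Δφ/Δψ = 0.7003 → d_rh = R√(Δφ²+q²Δλ²) = 6807.8 nmi
Excess = (6807.8 − 6451.2) / 6451.2 = 356.6 / 6451.2 = 5.53% ≈ 5.5%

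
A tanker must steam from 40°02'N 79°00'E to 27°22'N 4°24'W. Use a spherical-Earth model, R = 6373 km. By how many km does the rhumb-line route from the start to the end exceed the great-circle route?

247 km

Great circle: cos σ = sin φ₁ sin φ₂ + cos φ₁ cos φ₂ cos Δλ,  σ = 1.1877 rad → d_gc = 7568.9 km
Rhumb line: Δψ = -0.2668, q = Δφ/Δψ = 0.8287, d_rh = R√(Δφ²+q²Δλ²) = 7815.9 km
Excess = 7815.9 − 7568.9 = 247.0 ≈ 247 km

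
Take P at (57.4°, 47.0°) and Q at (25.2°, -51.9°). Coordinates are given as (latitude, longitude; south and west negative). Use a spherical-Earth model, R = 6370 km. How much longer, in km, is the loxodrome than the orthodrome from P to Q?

565 km

Great circle: cos σ = sin φ₁ sin φ₂ + cos φ₁ cos φ₂ cos Δλ,  σ = 1.2836 rad → d_gc = 8176.4 km
Rhumb line: Δψ = -0.7748, q = Δφ/Δψ = 0.7253, d_rh = R√(Δφ²+q²Δλ²) = 8741.8 km
Excess = 8741.8 − 8176.4 = 565.4 ≈ 565 km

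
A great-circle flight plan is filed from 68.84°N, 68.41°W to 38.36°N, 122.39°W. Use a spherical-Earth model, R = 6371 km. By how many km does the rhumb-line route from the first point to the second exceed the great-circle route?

118 km

Great circle: cos σ = sin φ₁ sin φ₂ + cos φ₁ cos φ₂ cos Δλ,  σ = 0.7299 rad → d_gc = 4650.5 km
Rhumb line: Δψ = -0.9518, q = Δφ/Δψ = 0.5589, d_rh = R√(Δφ²+q²Δλ²) = 4768.7 km
Excess = 4768.7 − 4650.5 = 118.2 ≈ 118 km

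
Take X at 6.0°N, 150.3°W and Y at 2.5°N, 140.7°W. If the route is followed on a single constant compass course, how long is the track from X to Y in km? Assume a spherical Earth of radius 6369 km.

1133 km

Δψ = ln[tan(π/4+φ₂/2)/tan(π/4+φ₁/2)] = -0.0613;  Δφ = -0.0611 rad,  Δλ = +0.1676 rad
q = Δφ/Δψ = 0.9971
d = R·√(Δφ² + q²Δλ²) = 6369·0.17788 = 1133 km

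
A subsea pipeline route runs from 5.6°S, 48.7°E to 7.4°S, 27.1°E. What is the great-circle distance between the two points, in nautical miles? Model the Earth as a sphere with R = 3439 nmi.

1293 nmi

cos σ = sin φ₁ sin φ₂ + cos φ₁ cos φ₂ cos Δλ
      = sin(-5.60°)sin(-7.40°) + cos(-5.60°)cos(-7.40°)cos(-21.60°) = 0.9302
σ = 21.534° → d = Rσ = 3439·0.37584 = 1293 nmi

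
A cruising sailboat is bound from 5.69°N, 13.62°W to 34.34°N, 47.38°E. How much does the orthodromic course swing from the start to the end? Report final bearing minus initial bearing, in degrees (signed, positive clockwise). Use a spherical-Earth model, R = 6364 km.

At departure: θ₁ = atan2(sin Δλ cos φ₂, cos φ₁ sin φ₂ − sin φ₁ cos φ₂ cos Δλ) = 54.16°
At arrival: θ₂ = atan2(sin Δλ cos φ₁, −cos φ₂ sin φ₁ + sin φ₂ cos φ₁ cos Δλ) = 77.67°
Δθ = θ₂ − θ₁ = +23.5°

+23.5°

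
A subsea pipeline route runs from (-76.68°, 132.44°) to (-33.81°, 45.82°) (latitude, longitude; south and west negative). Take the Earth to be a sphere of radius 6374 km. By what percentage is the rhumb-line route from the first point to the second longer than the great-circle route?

Great circle: σ = 0.9851 rad → d_gc = Rσ = 6279.2 km
Rhumb: Δφ = +0.7482, Δλ = -1.5118, Δψ = +1.5199, q = Δφ/Δψ = 0.4923 → d_rh = R√(Δφ²+q²Δλ²) = 6726.6 km
Excess = (6726.6 − 6279.2) / 6279.2 = 447.4 / 6279.2 = 7.13% ≈ 7.1%

7.1%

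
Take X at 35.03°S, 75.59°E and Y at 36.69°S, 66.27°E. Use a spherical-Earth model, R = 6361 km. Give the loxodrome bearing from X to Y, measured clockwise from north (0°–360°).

Meridional parts: M(φ₁)=-0.6535, M(φ₂)=-0.6892 → ΔM = -0.0358;  Δλ = -0.1627 rad
tan C = Δλ / ΔM = +4.5499 → C = 257.60°

257.6°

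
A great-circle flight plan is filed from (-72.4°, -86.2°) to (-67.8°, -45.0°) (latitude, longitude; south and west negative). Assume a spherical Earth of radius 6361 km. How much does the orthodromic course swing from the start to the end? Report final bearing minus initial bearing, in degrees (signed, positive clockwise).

Initial bearing θ₁ = atan2(sin Δλ cos φ₂, cos φ₁ sin φ₂ − sin φ₁ cos φ₂ cos Δλ) = 92.06°
Final bearing θ₂ = (initial bearing from the destination back to the start) + 180° = 53.11°
Δθ = θ₂ − θ₁ = -39.0°

-39.0°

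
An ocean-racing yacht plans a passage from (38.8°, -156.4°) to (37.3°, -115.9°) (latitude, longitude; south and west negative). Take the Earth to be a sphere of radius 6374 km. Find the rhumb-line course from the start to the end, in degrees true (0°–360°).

Δψ = ln[tan(π/4+φ₂/2)/tan(π/4+φ₁/2)] = -0.0332
Δλ = +0.7069 rad (taken the short way round)
course = atan2(Δλ, Δψ) = 92.69°

92.7°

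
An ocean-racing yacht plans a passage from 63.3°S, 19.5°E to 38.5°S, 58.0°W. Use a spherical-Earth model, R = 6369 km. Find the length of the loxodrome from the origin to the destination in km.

Δψ = ln[tan(π/4+φ₂/2)/tan(π/4+φ₁/2)] = +0.7093;  Δφ = +0.4328 rad,  Δλ = -1.3526 rad
q = Δφ/Δψ = 0.6103
d = R·√(Δφ² + q²Δλ²) = 6369·0.93205 = 5936 km

5936 km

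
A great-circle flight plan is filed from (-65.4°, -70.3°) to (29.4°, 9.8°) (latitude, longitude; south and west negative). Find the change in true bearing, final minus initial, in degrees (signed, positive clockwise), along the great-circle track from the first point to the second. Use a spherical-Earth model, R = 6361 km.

-42.0°

Initial bearing θ₁ = atan2(sin Δλ cos φ₂, cos φ₁ sin φ₂ − sin φ₁ cos φ₂ cos Δλ) = 68.36°
Final bearing θ₂ = (initial bearing from the destination back to the start) + 180° = 26.37°
Δθ = θ₂ − θ₁ = -42.0°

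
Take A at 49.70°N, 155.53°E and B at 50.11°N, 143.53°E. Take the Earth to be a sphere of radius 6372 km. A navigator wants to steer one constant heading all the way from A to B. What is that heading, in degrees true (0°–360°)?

273.0°

Meridional parts: M(φ₁)=+1.0026, M(φ₂)=+1.0137 → ΔM = +0.0111;  Δλ = -0.2094 rad
tan C = Δλ / ΔM = -18.8503 → C = 273.04°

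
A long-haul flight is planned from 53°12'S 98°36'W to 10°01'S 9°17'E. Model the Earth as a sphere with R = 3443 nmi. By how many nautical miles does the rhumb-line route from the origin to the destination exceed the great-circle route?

Great circle: cos σ = sin φ₁ sin φ₂ + cos φ₁ cos φ₂ cos Δλ,  σ = 1.6127 rad → d_gc = 5552.4 nmi
Rhumb line: Δψ = +0.9249, q = Δφ/Δψ = 0.8149, d_rh = R√(Δφ²+q²Δλ²) = 5885.6 nmi
Excess = 5885.6 − 5552.4 = 333.2 ≈ 333 nmi

333 nmi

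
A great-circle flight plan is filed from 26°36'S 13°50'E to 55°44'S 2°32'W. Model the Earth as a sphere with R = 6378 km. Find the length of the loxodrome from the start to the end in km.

3506 km

Δψ = ln[tan(π/4+φ₂/2)/tan(π/4+φ₁/2)] = -0.6949;  Δφ = -0.5085 rad,  Δλ = -0.2857 rad
q = Δφ/Δψ = 0.7318
d = R·√(Δφ² + q²Δλ²) = 6378·0.54976 = 3506 km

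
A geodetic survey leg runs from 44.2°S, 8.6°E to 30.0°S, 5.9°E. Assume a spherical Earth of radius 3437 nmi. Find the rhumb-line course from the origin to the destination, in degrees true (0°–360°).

351.4°

Δψ = ln[tan(π/4+φ₂/2)/tan(π/4+φ₁/2)] = +0.3125
Δλ = -0.0471 rad (taken the short way round)
course = atan2(Δλ, Δψ) = 351.42°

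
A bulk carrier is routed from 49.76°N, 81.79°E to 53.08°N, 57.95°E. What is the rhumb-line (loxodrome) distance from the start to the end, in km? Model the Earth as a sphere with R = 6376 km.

1694 km

Rhumb course C = atan2(Δλ, Δψ) with Δψ = ln[tan(π/4+φ₂/2)/tan(π/4+φ₁/2)] = +0.0930, Δλ = -0.4161 → C = 282.60°
d = R·|Δφ| / |cos C| = 6376·0.05794 / 0.21807 = 1694 km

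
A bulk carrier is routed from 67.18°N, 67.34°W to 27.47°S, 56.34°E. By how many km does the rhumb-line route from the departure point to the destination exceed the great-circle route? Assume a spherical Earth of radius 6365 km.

859 km

Great circle: cos σ = sin φ₁ sin φ₂ + cos φ₁ cos φ₂ cos Δλ,  σ = 2.2345 rad → d_gc = 14222.3 km
Rhumb line: Δψ = -2.0993, q = Δφ/Δψ = 0.7869, d_rh = R√(Δφ²+q²Δλ²) = 15081.5 km
Excess = 15081.5 − 14222.3 = 859.2 ≈ 859 km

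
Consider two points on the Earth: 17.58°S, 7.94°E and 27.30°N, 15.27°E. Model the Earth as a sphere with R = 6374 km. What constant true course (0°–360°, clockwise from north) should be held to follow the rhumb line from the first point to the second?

9.0°

Δψ = ln[tan(π/4+φ₂/2)/tan(π/4+φ₁/2)] = +0.8074
Δλ = +0.1279 rad (taken the short way round)
course = atan2(Δλ, Δψ) = 9.00°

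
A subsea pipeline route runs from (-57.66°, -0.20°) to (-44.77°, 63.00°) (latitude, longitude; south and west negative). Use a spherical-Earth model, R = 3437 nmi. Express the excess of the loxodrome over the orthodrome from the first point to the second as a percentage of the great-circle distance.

3.3%

Great circle: σ = 0.6978 rad → d_gc = Rσ = 2398.3 nmi
Rhumb: Δφ = +0.2250, Δλ = +1.1030, Δψ = +0.3623, q = Δφ/Δψ = 0.6209 → d_rh = R√(Δφ²+q²Δλ²) = 2477.8 nmi
Excess = (2477.8 − 2398.3) / 2398.3 = 79.5 / 2398.3 = 3.31% ≈ 3.3%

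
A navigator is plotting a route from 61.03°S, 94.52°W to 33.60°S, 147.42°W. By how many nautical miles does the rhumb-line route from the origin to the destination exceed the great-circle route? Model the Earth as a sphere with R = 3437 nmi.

54 nmi

Great circle: cos σ = sin φ₁ sin φ₂ + cos φ₁ cos φ₂ cos Δλ,  σ = 0.7561 rad → d_gc = 2598.8 nmi
Rhumb line: Δψ = +0.7302, q = Δφ/Δψ = 0.6556, d_rh = R√(Δφ²+q²Δλ²) = 2652.5 nmi
Excess = 2652.5 − 2598.8 = 53.7 ≈ 54 nmi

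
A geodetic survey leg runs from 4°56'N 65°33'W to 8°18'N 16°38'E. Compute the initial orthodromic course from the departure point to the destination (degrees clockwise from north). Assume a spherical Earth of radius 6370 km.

N = sin Δλ·cos φ₂ = +0.9803;  D = cos φ₁ sin φ₂ − sin φ₁ cos φ₂ cos Δλ = +0.1322
initial course = atan2(N, D) = 82.32°

82.3°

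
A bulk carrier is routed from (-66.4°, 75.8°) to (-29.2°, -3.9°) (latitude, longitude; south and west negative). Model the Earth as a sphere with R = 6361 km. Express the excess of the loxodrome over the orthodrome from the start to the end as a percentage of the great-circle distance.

5.1%

Great circle: σ = 1.0361 rad → d_gc = Rσ = 6590.9 km
Rhumb: Δφ = +0.6493, Δλ = -1.3910, Δψ = +1.0326, q = Δφ/Δψ = 0.6288 → d_rh = R√(Δφ²+q²Δλ²) = 6928.9 km
Excess = (6928.9 − 6590.9) / 6590.9 = 338.0 / 6590.9 = 5.13% ≈ 5.1%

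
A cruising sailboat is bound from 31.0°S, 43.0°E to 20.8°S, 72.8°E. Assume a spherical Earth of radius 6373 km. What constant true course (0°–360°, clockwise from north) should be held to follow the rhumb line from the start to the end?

69.1°

Δψ = ln[tan(π/4+φ₂/2)/tan(π/4+φ₁/2)] = +0.1983
Δλ = +0.5201 rad (taken the short way round)
course = atan2(Δλ, Δψ) = 69.13°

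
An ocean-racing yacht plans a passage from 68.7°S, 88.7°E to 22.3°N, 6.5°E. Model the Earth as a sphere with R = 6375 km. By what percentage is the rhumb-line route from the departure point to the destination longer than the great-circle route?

Great circle: σ = 1.8838 rad → d_gc = Rσ = 12009.3 km
Rhumb: Δφ = +1.5882, Δλ = -1.4347, Δψ = +2.0705, q = Δφ/Δψ = 0.7671 → d_rh = R√(Δφ²+q²Δλ²) = 12318.2 km
Excess = (12318.2 − 12009.3) / 12009.3 = 308.9 / 12009.3 = 2.57% ≈ 2.6%

2.6%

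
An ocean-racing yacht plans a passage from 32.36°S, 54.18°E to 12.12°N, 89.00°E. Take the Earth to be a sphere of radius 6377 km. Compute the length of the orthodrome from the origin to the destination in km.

6183 km

Haversine: a = sin²(Δφ/2)+cos φ₁ cos φ₂ sin²(Δλ/2) = 0.21719;  σ = 2·atan2(√a,√(1−a))
σ = 55.554° → d = Rσ = 6377·0.96961 = 6183 km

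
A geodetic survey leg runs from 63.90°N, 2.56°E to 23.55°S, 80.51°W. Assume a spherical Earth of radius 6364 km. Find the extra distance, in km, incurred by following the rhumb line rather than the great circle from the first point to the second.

251 km

Great circle: cos σ = sin φ₁ sin φ₂ + cos φ₁ cos φ₂ cos Δλ,  σ = 1.8861 rad → d_gc = 12003.4 km
Rhumb line: Δψ = -1.8850, q = Δφ/Δψ = 0.8097, d_rh = R√(Δφ²+q²Δλ²) = 12254.0 km
Excess = 12254.0 − 12003.4 = 250.6 ≈ 251 km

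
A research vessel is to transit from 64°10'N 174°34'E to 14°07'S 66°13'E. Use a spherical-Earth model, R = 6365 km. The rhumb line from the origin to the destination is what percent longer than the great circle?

Great circle: σ = 1.9311 rad → d_gc = Rσ = 12291.5 km
Rhumb: Δφ = -1.3663, Δλ = -1.8911, Δψ = -1.7215, q = Δφ/Δψ = 0.7937 → d_rh = R√(Δφ²+q²Δλ²) = 12918.7 km
Excess = (12918.7 − 12291.5) / 12291.5 = 627.2 / 12291.5 = 5.10% ≈ 5.1%

5.1%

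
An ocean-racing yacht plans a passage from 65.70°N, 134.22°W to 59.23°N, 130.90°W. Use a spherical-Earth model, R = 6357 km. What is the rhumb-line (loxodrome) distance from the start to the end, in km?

738 km

Δψ = ln[tan(π/4+φ₂/2)/tan(π/4+φ₁/2)] = -0.2454;  Δφ = -0.1129 rad,  Δλ = +0.0579 rad
q = Δφ/Δψ = 0.4602
d = R·√(Δφ² + q²Δλ²) = 6357·0.11603 = 738 km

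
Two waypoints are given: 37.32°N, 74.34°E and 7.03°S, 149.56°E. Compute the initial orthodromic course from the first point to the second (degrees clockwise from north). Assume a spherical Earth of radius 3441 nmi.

104.6°

N = sin Δλ·cos φ₂ = +0.9596;  D = cos φ₁ sin φ₂ − sin φ₁ cos φ₂ cos Δλ = -0.2508
initial course = atan2(N, D) = 104.65°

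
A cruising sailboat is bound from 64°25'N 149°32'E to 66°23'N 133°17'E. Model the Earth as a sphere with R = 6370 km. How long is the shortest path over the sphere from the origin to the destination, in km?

781 km

cos σ = sin φ₁ sin φ₂ + cos φ₁ cos φ₂ cos Δλ
      = sin(64.42°)sin(66.38°) + cos(64.42°)cos(66.38°)cos(-16.25°) = 0.9925
σ = 7.022° → d = Rσ = 6370·0.12255 = 781 km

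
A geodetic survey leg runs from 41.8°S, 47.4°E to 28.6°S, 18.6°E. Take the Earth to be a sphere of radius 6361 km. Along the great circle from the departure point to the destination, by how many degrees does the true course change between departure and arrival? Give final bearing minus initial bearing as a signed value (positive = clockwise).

At departure: θ₁ = atan2(sin Δλ cos φ₂, cos φ₁ sin φ₂ − sin φ₁ cos φ₂ cos Δλ) = 290.24°
At arrival: θ₂ = atan2(sin Δλ cos φ₁, −cos φ₂ sin φ₁ + sin φ₂ cos φ₁ cos Δλ) = 307.19°
Δθ = θ₂ − θ₁ = +16.9°

+16.9°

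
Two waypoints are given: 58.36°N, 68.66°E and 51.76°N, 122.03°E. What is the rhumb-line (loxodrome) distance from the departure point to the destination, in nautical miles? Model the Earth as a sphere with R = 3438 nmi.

Δψ = ln[tan(π/4+φ₂/2)/tan(π/4+φ₁/2)] = -0.2017;  Δφ = -0.1152 rad,  Δλ = +0.9315 rad
q = Δφ/Δψ = 0.5711
d = R·√(Δφ² + q²Δλ²) = 3438·0.54430 = 1871 nmi

1871 nmi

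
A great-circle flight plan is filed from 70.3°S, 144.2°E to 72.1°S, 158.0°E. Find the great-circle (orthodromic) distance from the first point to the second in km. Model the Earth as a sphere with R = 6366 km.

532 km

cos σ = sin φ₁ sin φ₂ + cos φ₁ cos φ₂ cos Δλ
      = sin(-70.30°)sin(-72.10°) + cos(-70.30°)cos(-72.10°)cos(13.80°) = 0.9965
σ = 4.784° → d = Rσ = 6366·0.08350 = 532 km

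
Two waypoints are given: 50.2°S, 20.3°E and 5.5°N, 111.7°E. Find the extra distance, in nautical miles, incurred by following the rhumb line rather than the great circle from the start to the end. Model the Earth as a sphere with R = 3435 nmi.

Great circle: cos σ = sin φ₁ sin φ₂ + cos φ₁ cos φ₂ cos Δλ,  σ = 1.6601 rad → d_gc = 5702.5 nmi
Rhumb line: Δψ = +1.1123, q = Δφ/Δψ = 0.8740, d_rh = R√(Δφ²+q²Δλ²) = 5838.6 nmi
Excess = 5838.6 − 5702.5 = 136.1 ≈ 136 nmi

136 nmi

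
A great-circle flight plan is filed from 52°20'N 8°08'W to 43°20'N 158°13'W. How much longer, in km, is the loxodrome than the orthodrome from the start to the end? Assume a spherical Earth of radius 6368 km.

2210 km

Great circle: cos σ = sin φ₁ sin φ₂ + cos φ₁ cos φ₂ cos Δλ,  σ = 1.4122 rad → d_gc = 8992.7 km
Rhumb line: Δψ = -0.2348, q = Δφ/Δψ = 0.6689, d_rh = R√(Δφ²+q²Δλ²) = 11202.6 km
Excess = 11202.6 − 8992.7 = 2209.9 ≈ 2210 km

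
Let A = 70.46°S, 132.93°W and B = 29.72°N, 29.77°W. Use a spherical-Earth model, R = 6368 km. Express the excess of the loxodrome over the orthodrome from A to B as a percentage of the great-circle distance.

Great circle: σ = 2.1333 rad → d_gc = Rσ = 13585.1 km
Rhumb: Δφ = +1.7485, Δλ = +1.8005, Δψ = +2.3028, q = Δφ/Δψ = 0.7593 → d_rh = R√(Δφ²+q²Δλ²) = 14133.5 km
Excess = (14133.5 − 13585.1) / 13585.1 = 548.4 / 13585.1 = 4.04% ≈ 4.0%

4.0%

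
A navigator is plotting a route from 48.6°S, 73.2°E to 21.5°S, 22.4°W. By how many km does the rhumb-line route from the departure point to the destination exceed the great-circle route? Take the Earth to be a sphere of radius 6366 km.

Great circle: cos σ = sin φ₁ sin φ₂ + cos φ₁ cos φ₂ cos Δλ,  σ = 1.3542 rad → d_gc = 8621.0 km
Rhumb line: Δψ = +0.5888, q = Δφ/Δψ = 0.8033, d_rh = R√(Δφ²+q²Δλ²) = 9047.8 km
Excess = 9047.8 − 8621.0 = 426.8 ≈ 427 km

427 km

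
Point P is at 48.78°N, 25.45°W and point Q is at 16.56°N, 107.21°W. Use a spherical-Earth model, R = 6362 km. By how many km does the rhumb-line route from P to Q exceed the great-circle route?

247 km

Great circle: cos σ = sin φ₁ sin φ₂ + cos φ₁ cos φ₂ cos Δλ,  σ = 1.2610 rad → d_gc = 8022.2 km
Rhumb line: Δψ = -0.6848, q = Δφ/Δψ = 0.8211, d_rh = R√(Δφ²+q²Δλ²) = 8268.8 km
Excess = 8268.8 − 8022.2 = 246.6 ≈ 247 km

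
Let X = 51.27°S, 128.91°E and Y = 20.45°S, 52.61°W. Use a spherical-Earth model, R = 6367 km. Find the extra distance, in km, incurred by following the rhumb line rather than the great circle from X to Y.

Great circle: cos σ = sin φ₁ sin φ₂ + cos φ₁ cos φ₂ cos Δλ,  σ = 1.8896 rad → d_gc = 12031.2 km
Rhumb line: Δψ = +0.6809, q = Δφ/Δψ = 0.7900, d_rh = R√(Δφ²+q²Δλ²) = 16038.8 km
Excess = 16038.8 − 12031.2 = 4007.6 ≈ 4008 km

4008 km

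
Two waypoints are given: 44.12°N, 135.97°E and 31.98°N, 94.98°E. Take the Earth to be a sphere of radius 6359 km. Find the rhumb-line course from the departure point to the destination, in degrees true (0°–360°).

249.3°

Meridional parts: M(φ₁)=+0.8598, M(φ₂)=+0.5896 → ΔM = -0.2702;  Δλ = -0.7154 rad
tan C = Δλ / ΔM = +2.6477 → C = 249.31°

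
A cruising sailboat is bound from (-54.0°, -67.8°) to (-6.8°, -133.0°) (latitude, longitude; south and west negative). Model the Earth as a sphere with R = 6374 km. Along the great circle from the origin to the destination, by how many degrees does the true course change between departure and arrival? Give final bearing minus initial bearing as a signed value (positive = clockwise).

+38.9°

At departure: θ₁ = atan2(sin Δλ cos φ₂, cos φ₁ sin φ₂ − sin φ₁ cos φ₂ cos Δλ) = 286.52°
At arrival: θ₂ = atan2(sin Δλ cos φ₁, −cos φ₂ sin φ₁ + sin φ₂ cos φ₁ cos Δλ) = 325.42°
Δθ = θ₂ − θ₁ = +38.9°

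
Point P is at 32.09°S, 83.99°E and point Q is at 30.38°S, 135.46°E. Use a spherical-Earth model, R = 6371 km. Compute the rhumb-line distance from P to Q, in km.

4897 km

Δψ = ln[tan(π/4+φ₂/2)/tan(π/4+φ₁/2)] = +0.0349;  Δφ = +0.0298 rad,  Δλ = +0.8983 rad
q = Δφ/Δψ = 0.8550
d = R·√(Δφ² + q²Δλ²) = 6371·0.76864 = 4897 km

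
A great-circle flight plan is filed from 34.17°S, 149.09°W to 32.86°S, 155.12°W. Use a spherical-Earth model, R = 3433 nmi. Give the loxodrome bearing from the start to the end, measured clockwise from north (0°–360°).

284.6°

Δψ = ln[tan(π/4+φ₂/2)/tan(π/4+φ₁/2)] = +0.0274
Δλ = -0.1052 rad (taken the short way round)
course = atan2(Δλ, Δψ) = 284.61°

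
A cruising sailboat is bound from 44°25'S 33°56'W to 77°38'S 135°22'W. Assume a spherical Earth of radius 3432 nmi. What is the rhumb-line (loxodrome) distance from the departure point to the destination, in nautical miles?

Δψ = ln[tan(π/4+φ₂/2)/tan(π/4+φ₁/2)] = -1.3554;  Δφ = -0.5797 rad,  Δλ = -1.7703 rad
q = Δφ/Δψ = 0.4277
d = R·√(Δφ² + q²Δλ²) = 3432·0.95366 = 3273 nmi

3273 nmi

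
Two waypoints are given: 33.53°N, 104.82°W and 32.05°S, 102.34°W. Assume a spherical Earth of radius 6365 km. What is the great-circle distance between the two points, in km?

7290 km

cos σ = sin φ₁ sin φ₂ + cos φ₁ cos φ₂ cos Δλ
      = sin(33.53°)sin(-32.05°) + cos(33.53°)cos(-32.05°)cos(2.48°) = 0.4128
σ = 65.622° → d = Rσ = 6365·1.14531 = 7290 km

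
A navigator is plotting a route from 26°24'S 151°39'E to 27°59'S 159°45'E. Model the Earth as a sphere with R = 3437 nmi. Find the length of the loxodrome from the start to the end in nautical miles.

Δψ = ln[tan(π/4+φ₂/2)/tan(π/4+φ₁/2)] = -0.0311;  Δφ = -0.0276 rad,  Δλ = +0.1414 rad
q = Δφ/Δψ = 0.8894
d = R·√(Δφ² + q²Δλ²) = 3437·0.12874 = 442 nmi

442 nmi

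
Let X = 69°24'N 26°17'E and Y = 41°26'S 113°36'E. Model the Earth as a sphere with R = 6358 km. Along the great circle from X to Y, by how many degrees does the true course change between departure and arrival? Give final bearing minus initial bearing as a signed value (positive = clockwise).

+44.2°

At departure: θ₁ = atan2(sin Δλ cos φ₂, cos φ₁ sin φ₂ − sin φ₁ cos φ₂ cos Δλ) = 109.53°
At arrival: θ₂ = atan2(sin Δλ cos φ₁, −cos φ₂ sin φ₁ + sin φ₂ cos φ₁ cos Δλ) = 153.75°
Δθ = θ₂ − θ₁ = +44.2°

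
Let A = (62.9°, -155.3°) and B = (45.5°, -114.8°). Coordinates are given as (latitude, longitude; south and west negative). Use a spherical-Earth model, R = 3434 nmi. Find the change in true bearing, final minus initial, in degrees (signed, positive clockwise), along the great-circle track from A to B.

+33.7°

At departure: θ₁ = atan2(sin Δλ cos φ₂, cos φ₁ sin φ₂ − sin φ₁ cos φ₂ cos Δλ) = 108.19°
At arrival: θ₂ = atan2(sin Δλ cos φ₁, −cos φ₂ sin φ₁ + sin φ₂ cos φ₁ cos Δλ) = 141.87°
Δθ = θ₂ − θ₁ = +33.7°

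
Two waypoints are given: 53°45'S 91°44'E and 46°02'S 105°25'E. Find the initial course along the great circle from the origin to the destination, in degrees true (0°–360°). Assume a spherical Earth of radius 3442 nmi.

θ = atan2( sin Δλ·cos φ₂ ,  cos φ₁ sin φ₂ − sin φ₁ cos φ₂ cos Δλ )
  = atan2(+0.1642, +0.1184) = 54.21°

54.2°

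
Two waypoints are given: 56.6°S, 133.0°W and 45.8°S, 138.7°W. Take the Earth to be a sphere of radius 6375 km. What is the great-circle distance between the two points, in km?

1265 km

cos σ = sin φ₁ sin φ₂ + cos φ₁ cos φ₂ cos Δλ
      = sin(-56.60°)sin(-45.80°) + cos(-56.60°)cos(-45.80°)cos(-5.70°) = 0.9804
σ = 11.366° → d = Rσ = 6375·0.19837 = 1265 km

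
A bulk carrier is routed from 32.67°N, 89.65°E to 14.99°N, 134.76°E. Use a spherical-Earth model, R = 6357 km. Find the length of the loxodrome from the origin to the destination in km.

Rhumb course C = atan2(Δλ, Δψ) with Δψ = ln[tan(π/4+φ₂/2)/tan(π/4+φ₁/2)] = -0.3392, Δλ = +0.7873 → C = 113.31°
d = R·|Δφ| / |cos C| = 6357·0.30857 / 0.39568 = 4958 km

4958 km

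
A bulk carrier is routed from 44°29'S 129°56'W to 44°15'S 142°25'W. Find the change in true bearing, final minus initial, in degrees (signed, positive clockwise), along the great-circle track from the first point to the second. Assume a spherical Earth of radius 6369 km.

At departure: θ₁ = atan2(sin Δλ cos φ₂, cos φ₁ sin φ₂ − sin φ₁ cos φ₂ cos Δλ) = 267.12°
At arrival: θ₂ = atan2(sin Δλ cos φ₁, −cos φ₂ sin φ₁ + sin φ₂ cos φ₁ cos Δλ) = 275.87°
Δθ = θ₂ − θ₁ = +8.7°

+8.7°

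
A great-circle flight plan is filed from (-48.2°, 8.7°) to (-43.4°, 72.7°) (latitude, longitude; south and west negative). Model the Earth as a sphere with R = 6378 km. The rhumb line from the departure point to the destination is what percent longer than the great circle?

2.9%

Great circle: σ = 0.7605 rad → d_gc = Rσ = 4850.4 km
Rhumb: Δφ = +0.0838, Δλ = +1.1170, Δψ = +0.1203, q = Δφ/Δψ = 0.6965 → d_rh = R√(Δφ²+q²Δλ²) = 4991.0 km
Excess = (4991.0 − 4850.4) / 4850.4 = 140.6 / 4850.4 = 2.90% ≈ 2.9%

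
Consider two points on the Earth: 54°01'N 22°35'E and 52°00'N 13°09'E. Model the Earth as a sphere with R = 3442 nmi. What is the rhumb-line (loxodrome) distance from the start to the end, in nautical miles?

362 nmi

Rhumb course C = atan2(Δλ, Δψ) with Δψ = ln[tan(π/4+φ₂/2)/tan(π/4+φ₁/2)] = -0.0585, Δλ = -0.1646 → C = 250.44°
d = R·|Δφ| / |cos C| = 3442·0.03520 / 0.33486 = 362 nmi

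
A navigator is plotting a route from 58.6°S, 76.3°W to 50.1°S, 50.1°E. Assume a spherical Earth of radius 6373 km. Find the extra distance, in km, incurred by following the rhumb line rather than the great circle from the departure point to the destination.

Great circle: cos σ = sin φ₁ sin φ₂ + cos φ₁ cos φ₂ cos Δλ,  σ = 1.0967 rad → d_gc = 6989.6 km
Rhumb line: Δψ = +0.2557, q = Δφ/Δψ = 0.5802, d_rh = R√(Δφ²+q²Δλ²) = 8212.0 km
Excess = 8212.0 − 6989.6 = 1222.4 ≈ 1222 km

1222 km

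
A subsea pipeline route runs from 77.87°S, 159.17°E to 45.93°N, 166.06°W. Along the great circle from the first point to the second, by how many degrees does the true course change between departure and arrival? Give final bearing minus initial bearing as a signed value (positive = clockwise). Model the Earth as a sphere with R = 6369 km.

Initial bearing θ₁ = atan2(sin Δλ cos φ₂, cos φ₁ sin φ₂ − sin φ₁ cos φ₂ cos Δλ) = 29.21°
Final bearing θ₂ = (initial bearing from the destination back to the start) + 180° = 8.48°
Δθ = θ₂ − θ₁ = -20.7°

-20.7°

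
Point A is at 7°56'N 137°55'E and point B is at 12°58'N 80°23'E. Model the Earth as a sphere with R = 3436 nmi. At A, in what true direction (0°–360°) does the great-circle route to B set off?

N = sin Δλ·cos φ₂ = -0.8222;  D = cos φ₁ sin φ₂ − sin φ₁ cos φ₂ cos Δλ = +0.1500
initial course = atan2(N, D) = 280.34°

280.3°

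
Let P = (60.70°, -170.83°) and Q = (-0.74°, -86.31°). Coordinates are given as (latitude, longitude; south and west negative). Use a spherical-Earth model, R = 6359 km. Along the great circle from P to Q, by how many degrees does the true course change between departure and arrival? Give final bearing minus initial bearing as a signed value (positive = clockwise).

+55.7°

At departure: θ₁ = atan2(sin Δλ cos φ₂, cos φ₁ sin φ₂ − sin φ₁ cos φ₂ cos Δλ) = 95.14°
At arrival: θ₂ = atan2(sin Δλ cos φ₁, −cos φ₂ sin φ₁ + sin φ₂ cos φ₁ cos Δλ) = 150.83°
Δθ = θ₂ − θ₁ = +55.7°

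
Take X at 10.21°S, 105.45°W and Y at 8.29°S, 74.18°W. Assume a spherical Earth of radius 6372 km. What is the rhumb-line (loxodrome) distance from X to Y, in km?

3439 km

Rhumb course C = atan2(Δλ, Δψ) with Δψ = ln[tan(π/4+φ₂/2)/tan(π/4+φ₁/2)] = +0.0340, Δλ = +0.5458 → C = 86.44°
d = R·|Δφ| / |cos C| = 6372·0.03351 / 0.06209 = 3439 km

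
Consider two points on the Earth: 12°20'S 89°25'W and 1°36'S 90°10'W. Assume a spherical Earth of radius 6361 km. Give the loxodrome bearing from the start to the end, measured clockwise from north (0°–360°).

Δψ = ln[tan(π/4+φ₂/2)/tan(π/4+φ₁/2)] = +0.1890
Δλ = -0.0131 rad (taken the short way round)
course = atan2(Δλ, Δψ) = 356.04°

356.0°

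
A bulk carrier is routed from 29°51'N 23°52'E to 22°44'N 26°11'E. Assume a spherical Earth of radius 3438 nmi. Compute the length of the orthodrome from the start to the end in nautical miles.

445 nmi

cos σ = sin φ₁ sin φ₂ + cos φ₁ cos φ₂ cos Δλ
      = sin(29.85°)sin(22.73°) + cos(29.85°)cos(22.73°)cos(2.32°) = 0.9916
σ = 7.413° → d = Rσ = 3438·0.12938 = 445 nmi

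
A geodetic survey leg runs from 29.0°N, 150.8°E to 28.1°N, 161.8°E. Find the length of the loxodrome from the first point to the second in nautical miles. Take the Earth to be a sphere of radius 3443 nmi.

583 nmi

Δψ = ln[tan(π/4+φ₂/2)/tan(π/4+φ₁/2)] = -0.0179;  Δφ = -0.0157 rad,  Δλ = +0.1920 rad
q = Δφ/Δψ = 0.8784
d = R·√(Δφ² + q²Δλ²) = 3443·0.16937 = 583 nmi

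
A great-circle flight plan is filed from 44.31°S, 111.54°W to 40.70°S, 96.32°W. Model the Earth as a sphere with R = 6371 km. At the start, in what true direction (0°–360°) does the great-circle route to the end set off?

77.4°

N = sin Δλ·cos φ₂ = +0.1990;  D = cos φ₁ sin φ₂ − sin φ₁ cos φ₂ cos Δλ = +0.0444
initial course = atan2(N, D) = 77.43°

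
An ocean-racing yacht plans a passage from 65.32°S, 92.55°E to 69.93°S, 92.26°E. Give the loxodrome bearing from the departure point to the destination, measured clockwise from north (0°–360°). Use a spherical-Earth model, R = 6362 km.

Meridional parts: M(φ₁)=-1.5197, M(φ₂)=-1.7318 → ΔM = -0.2121;  Δλ = -0.0051 rad
tan C = Δλ / ΔM = +0.0239 → C = 181.37°

181.4°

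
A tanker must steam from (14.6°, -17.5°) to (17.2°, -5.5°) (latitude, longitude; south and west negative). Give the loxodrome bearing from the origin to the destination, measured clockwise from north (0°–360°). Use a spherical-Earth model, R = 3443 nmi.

Meridional parts: M(φ₁)=+0.2576, M(φ₂)=+0.3048 → ΔM = +0.0472;  Δλ = +0.2094 rad
tan C = Δλ / ΔM = +4.4384 → C = 77.30°

77.3°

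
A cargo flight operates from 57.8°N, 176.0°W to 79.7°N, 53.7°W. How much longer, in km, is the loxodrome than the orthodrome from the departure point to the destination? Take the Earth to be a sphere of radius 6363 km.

Great circle: cos σ = sin φ₁ sin φ₂ + cos φ₁ cos φ₂ cos Δλ,  σ = 0.6735 rad → d_gc = 4285.5 km
Rhumb line: Δψ = +1.1639, q = Δφ/Δψ = 0.3284, d_rh = R√(Δφ²+q²Δλ²) = 5080.2 km
Excess = 5080.2 − 4285.5 = 794.7 ≈ 795 km

795 km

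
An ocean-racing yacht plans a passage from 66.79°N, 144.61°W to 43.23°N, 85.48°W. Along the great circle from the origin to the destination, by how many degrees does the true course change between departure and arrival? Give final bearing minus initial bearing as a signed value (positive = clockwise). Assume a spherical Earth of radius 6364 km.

At departure: θ₁ = atan2(sin Δλ cos φ₂, cos φ₁ sin φ₂ − sin φ₁ cos φ₂ cos Δλ) = 96.72°
At arrival: θ₂ = atan2(sin Δλ cos φ₁, −cos φ₂ sin φ₁ + sin φ₂ cos φ₁ cos Δλ) = 147.51°
Δθ = θ₂ − θ₁ = +50.8°

+50.8°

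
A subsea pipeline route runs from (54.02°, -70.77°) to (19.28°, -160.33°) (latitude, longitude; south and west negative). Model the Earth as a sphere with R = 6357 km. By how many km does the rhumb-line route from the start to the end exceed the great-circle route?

Great circle: cos σ = sin φ₁ sin φ₂ + cos φ₁ cos φ₂ cos Δλ,  σ = 1.2959 rad → d_gc = 8238.0 km
Rhumb line: Δψ = -0.7817, q = Δφ/Δψ = 0.7756, d_rh = R√(Δφ²+q²Δλ²) = 8617.2 km
Excess = 8617.2 − 8238.0 = 379.2 ≈ 379 km

379 km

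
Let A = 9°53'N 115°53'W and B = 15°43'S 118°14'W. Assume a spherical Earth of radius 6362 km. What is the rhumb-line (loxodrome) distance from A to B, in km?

2854 km

Δψ = ln[tan(π/4+φ₂/2)/tan(π/4+φ₁/2)] = -0.4512;  Δφ = -0.4468 rad,  Δλ = -0.0410 rad
q = Δφ/Δψ = 0.9903
d = R·√(Δφ² + q²Δλ²) = 6362·0.44865 = 2854 km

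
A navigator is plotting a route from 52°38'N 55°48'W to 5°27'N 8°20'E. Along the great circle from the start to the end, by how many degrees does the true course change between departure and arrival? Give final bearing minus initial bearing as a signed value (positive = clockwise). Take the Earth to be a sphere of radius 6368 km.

Initial bearing θ₁ = atan2(sin Δλ cos φ₂, cos φ₁ sin φ₂ − sin φ₁ cos φ₂ cos Δλ) = 107.80°
Final bearing θ₂ = (initial bearing from the destination back to the start) + 180° = 144.51°
Δθ = θ₂ − θ₁ = +36.7°

+36.7°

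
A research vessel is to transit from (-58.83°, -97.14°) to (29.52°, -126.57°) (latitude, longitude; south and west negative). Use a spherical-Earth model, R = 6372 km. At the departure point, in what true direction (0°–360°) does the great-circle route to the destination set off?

N = sin Δλ·cos φ₂ = -0.4276;  D = cos φ₁ sin φ₂ − sin φ₁ cos φ₂ cos Δλ = +0.9035
initial course = atan2(N, D) = 334.67°

334.7°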